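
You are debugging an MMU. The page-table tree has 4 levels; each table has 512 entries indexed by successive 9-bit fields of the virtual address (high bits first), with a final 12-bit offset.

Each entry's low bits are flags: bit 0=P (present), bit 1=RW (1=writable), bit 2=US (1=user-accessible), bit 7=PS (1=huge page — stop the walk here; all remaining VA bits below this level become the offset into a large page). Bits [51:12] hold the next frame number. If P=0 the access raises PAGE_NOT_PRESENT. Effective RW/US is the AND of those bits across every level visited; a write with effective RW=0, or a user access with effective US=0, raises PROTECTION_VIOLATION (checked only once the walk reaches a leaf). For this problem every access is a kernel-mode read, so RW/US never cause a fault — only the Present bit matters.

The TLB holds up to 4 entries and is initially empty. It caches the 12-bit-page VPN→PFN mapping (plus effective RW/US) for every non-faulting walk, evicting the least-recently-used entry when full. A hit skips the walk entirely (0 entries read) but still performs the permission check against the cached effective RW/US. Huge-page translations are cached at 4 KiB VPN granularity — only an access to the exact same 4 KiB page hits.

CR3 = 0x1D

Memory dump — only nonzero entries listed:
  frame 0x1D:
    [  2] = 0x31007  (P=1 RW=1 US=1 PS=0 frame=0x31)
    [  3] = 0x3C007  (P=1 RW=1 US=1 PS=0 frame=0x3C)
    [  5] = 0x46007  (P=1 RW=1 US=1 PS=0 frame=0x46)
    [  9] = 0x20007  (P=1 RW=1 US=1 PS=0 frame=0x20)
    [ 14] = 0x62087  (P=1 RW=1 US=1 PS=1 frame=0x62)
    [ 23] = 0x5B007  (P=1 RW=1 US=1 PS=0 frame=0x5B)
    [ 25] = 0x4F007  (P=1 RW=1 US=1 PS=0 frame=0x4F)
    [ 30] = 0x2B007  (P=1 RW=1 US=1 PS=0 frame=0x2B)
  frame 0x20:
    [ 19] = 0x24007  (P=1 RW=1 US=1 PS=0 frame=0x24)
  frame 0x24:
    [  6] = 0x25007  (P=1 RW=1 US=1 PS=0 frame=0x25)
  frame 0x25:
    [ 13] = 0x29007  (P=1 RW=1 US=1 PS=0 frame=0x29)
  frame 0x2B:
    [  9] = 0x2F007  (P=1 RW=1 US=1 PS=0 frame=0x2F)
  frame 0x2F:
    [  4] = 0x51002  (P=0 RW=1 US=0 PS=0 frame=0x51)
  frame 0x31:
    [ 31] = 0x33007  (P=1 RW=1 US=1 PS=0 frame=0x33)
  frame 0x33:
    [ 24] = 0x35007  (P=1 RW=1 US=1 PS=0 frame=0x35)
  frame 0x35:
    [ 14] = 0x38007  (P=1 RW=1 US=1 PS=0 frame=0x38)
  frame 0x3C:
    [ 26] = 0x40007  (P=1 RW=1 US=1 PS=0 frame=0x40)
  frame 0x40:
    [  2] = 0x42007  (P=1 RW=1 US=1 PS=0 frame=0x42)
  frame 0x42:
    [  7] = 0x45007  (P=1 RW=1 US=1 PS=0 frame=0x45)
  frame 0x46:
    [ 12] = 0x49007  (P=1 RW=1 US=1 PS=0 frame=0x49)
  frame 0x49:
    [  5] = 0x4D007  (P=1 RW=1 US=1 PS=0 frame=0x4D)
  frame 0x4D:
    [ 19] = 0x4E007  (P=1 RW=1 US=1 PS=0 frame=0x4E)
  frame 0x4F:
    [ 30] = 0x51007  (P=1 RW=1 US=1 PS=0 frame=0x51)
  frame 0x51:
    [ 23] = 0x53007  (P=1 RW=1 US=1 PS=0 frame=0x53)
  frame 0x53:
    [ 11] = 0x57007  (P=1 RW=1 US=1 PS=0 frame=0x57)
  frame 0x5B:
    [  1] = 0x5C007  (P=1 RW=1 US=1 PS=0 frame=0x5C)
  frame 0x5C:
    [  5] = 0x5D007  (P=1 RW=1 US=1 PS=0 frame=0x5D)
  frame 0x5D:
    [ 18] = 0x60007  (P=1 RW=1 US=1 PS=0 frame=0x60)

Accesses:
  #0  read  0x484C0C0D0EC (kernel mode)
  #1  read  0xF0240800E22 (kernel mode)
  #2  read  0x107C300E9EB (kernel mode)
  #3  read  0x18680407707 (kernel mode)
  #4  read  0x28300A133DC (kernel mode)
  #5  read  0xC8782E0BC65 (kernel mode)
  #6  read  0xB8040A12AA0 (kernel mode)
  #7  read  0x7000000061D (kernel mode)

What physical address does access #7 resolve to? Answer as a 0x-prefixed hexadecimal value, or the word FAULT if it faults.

Trace:
#0 VA=0x484C0C0D0EC (r,kernel):
  lvl0: tbl 0x1D, slot 9 ⇒ 0x20007 (P1/RW1/US1/PS0)
  lvl1: tbl 0x20, slot 19 ⇒ 0x24007 (P1/RW1/US1/PS0)
  lvl2: tbl 0x24, slot 6 ⇒ 0x25007 (P1/RW1/US1/PS0)
  lvl3: tbl 0x25, slot 13 ⇒ 0x29007 (P1/RW1/US1/PS0)
  ✓ 0x290EC  — 4 lookups
#1 VA=0xF0240800E22 (r,kernel):
  lvl0: tbl 0x1D, slot 30 ⇒ 0x2B007 (P1/RW1/US1/PS0)
  lvl1: tbl 0x2B, slot 9 ⇒ 0x2F007 (P1/RW1/US1/PS0)
  lvl2: tbl 0x2F, slot 4 ⇒ 0x51002 (P0/RW1/US0/PS0)
  ⇒ fault: PAGE_NOT_PRESENT  — 3 lookups
#2 VA=0x107C300E9EB (r,kernel):
  lvl0: tbl 0x1D, slot 2 ⇒ 0x31007 (P1/RW1/US1/PS0)
  lvl1: tbl 0x31, slot 31 ⇒ 0x33007 (P1/RW1/US1/PS0)
  lvl2: tbl 0x33, slot 24 ⇒ 0x35007 (P1/RW1/US1/PS0)
  lvl3: tbl 0x35, slot 14 ⇒ 0x38007 (P1/RW1/US1/PS0)
  ✓ 0x389EB  — 4 lookups
#3 VA=0x18680407707 (r,kernel):
  lvl0: tbl 0x1D, slot 3 ⇒ 0x3C007 (P1/RW1/US1/PS0)
  lvl1: tbl 0x3C, slot 26 ⇒ 0x40007 (P1/RW1/US1/PS0)
  lvl2: tbl 0x40, slot 2 ⇒ 0x42007 (P1/RW1/US1/PS0)
  lvl3: tbl 0x42, slot 7 ⇒ 0x45007 (P1/RW1/US1/PS0)
  ✓ 0x45707  — 4 lookups
#4 VA=0x28300A133DC (r,kernel):
  lvl0: tbl 0x1D, slot 5 ⇒ 0x46007 (P1/RW1/US1/PS0)
  lvl1: tbl 0x46, slot 12 ⇒ 0x49007 (P1/RW1/US1/PS0)
  lvl2: tbl 0x49, slot 5 ⇒ 0x4D007 (P1/RW1/US1/PS0)
  lvl3: tbl 0x4D, slot 19 ⇒ 0x4E007 (P1/RW1/US1/PS0)
  ✓ 0x4E3DC  — 4 lookups
#5 VA=0xC8782E0BC65 (r,kernel):
  lvl0: tbl 0x1D, slot 25 ⇒ 0x4F007 (P1/RW1/US1/PS0)
  lvl1: tbl 0x4F, slot 30 ⇒ 0x51007 (P1/RW1/US1/PS0)
  lvl2: tbl 0x51, slot 23 ⇒ 0x53007 (P1/RW1/US1/PS0)
  lvl3: tbl 0x53, slot 11 ⇒ 0x57007 (P1/RW1/US1/PS0)
  ✓ 0x57C65  — 4 lookups
#6 VA=0xB8040A12AA0 (r,kernel):
  lvl0: tbl 0x1D, slot 23 ⇒ 0x5B007 (P1/RW1/US1/PS0)
  lvl1: tbl 0x5B, slot 1 ⇒ 0x5C007 (P1/RW1/US1/PS0)
  lvl2: tbl 0x5C, slot 5 ⇒ 0x5D007 (P1/RW1/US1/PS0)
  lvl3: tbl 0x5D, slot 18 ⇒ 0x60007 (P1/RW1/US1/PS0)
  ✓ 0x60AA0  — 4 lookups
#7 VA=0x7000000061D (r,kernel):
  lvl0: tbl 0x1D, slot 14 ⇒ 0x62087 (P1/RW1/US1/PS1)
  ✓ 0x6261D (huge @L0)  — 1 lookups

Access #7 PA: 0x6261D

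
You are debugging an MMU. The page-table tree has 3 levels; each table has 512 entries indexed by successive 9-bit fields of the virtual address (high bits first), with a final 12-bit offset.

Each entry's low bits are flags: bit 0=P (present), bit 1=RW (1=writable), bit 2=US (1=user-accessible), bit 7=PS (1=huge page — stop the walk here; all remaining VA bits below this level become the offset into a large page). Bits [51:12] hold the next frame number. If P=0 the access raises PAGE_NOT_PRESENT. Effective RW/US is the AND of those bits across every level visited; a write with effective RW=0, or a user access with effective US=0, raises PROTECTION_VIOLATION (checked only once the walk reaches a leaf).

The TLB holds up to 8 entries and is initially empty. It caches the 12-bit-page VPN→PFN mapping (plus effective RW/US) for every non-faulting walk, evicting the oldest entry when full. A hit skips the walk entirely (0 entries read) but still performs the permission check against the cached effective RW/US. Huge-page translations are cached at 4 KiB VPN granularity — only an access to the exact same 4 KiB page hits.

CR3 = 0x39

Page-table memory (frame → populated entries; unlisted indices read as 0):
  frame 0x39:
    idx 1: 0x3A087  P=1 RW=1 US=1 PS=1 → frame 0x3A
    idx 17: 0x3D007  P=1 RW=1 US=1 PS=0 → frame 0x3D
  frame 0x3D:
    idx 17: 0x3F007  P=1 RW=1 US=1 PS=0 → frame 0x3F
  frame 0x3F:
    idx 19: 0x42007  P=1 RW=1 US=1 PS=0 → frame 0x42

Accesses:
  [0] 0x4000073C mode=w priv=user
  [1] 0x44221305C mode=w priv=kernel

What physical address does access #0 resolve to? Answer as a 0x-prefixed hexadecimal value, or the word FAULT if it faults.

Trace:
#0 VA=0x4000073C (w,user):
  L0 @0x39[1] → 0x3A087  P=1,RW=1,US=1,PS=1
  ⇒ phys 0x3A73C (huge @L0)  [1 reads]
#1 VA=0x44221305C (w,kernel):
  L0 @0x39[17] → 0x3D007  P=1,RW=1,US=1,PS=0
  L1 @0x3D[17] → 0x3F007  P=1,RW=1,US=1,PS=0
  L2 @0x3F[19] → 0x42007  P=1,RW=1,US=1,PS=0
  ⇒ phys 0x4205C  [3 reads]

Access #0 PA: 0x3A73C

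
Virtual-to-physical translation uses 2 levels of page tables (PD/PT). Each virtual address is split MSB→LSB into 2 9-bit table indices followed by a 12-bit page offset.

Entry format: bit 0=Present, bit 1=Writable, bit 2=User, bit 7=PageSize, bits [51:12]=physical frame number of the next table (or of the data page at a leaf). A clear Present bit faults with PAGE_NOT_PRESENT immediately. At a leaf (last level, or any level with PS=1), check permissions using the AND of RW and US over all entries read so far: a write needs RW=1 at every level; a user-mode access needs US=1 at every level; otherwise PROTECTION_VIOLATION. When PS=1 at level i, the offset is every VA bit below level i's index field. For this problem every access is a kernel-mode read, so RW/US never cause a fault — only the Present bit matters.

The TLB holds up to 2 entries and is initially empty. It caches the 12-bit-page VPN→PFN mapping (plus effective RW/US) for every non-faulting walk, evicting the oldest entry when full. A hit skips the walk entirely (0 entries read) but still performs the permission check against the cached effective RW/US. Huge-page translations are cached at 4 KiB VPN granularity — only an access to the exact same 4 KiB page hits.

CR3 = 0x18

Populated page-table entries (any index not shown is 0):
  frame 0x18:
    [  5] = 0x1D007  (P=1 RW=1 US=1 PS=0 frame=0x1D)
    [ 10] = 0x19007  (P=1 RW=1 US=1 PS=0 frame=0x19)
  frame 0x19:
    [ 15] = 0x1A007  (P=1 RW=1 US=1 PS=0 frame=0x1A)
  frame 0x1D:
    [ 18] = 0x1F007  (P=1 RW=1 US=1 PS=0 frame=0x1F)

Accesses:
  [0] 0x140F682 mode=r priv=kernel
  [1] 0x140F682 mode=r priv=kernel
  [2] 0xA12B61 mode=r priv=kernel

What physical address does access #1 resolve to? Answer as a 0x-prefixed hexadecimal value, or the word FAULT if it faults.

Walk each access:
#0 VA=0x140F682 (r,kernel):
  [0] read 0x18 idx=10: raw=0x19007 flags P=1 W=1 U=1 S=0
  [1] read 0x19 idx=15: raw=0x1A007 flags P=1 W=1 U=1 S=0
  ✓ 0x1A682  — 2 lookups
#1 VA=0x140F682 (r,kernel):
  TLB hit vpn=0x140F → PA=0x1A682
#2 VA=0xA12B61 (r,kernel):
  [0] read 0x18 idx=5: raw=0x1D007 flags P=1 W=1 U=1 S=0
  [1] read 0x1D idx=18: raw=0x1F007 flags P=1 W=1 U=1 S=0
  ✓ 0x1FB61  — 2 lookups

Access #1 PA: 0x1A682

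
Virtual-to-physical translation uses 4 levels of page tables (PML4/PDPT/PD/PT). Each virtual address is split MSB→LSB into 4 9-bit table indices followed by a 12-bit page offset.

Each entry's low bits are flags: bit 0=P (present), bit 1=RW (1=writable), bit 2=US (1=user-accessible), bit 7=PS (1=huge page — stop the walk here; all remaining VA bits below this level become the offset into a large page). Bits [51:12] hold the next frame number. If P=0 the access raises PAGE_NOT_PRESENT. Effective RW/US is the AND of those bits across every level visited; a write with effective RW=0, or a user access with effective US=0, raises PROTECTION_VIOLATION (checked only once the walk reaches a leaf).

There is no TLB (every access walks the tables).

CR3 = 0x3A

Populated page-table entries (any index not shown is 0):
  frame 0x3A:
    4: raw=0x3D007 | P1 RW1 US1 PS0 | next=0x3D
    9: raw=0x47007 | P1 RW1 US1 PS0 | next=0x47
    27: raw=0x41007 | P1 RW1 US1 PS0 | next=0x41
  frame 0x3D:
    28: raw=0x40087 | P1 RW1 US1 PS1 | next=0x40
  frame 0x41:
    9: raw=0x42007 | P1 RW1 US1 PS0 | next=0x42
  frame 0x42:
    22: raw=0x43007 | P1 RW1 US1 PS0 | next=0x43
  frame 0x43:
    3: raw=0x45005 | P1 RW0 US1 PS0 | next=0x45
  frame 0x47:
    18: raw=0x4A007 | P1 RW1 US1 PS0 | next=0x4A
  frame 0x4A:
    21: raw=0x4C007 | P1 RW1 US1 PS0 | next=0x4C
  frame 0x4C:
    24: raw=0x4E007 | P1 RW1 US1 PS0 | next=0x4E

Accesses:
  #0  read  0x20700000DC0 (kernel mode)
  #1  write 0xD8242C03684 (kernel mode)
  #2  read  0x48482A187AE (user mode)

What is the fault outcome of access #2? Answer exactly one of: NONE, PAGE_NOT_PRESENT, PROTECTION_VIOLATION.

Trace:
#0 VA=0x20700000DC0 (r,kernel):
  lvl0: tbl 0x3A, slot 4 ⇒ 0x3D007 (P1/RW1/US1/PS0)
  lvl1: tbl 0x3D, slot 28 ⇒ 0x40087 (P1/RW1/US1/PS1)
  ⇒ phys 0x40DC0 (huge @L1)  [2 reads]
#1 VA=0xD8242C03684 (w,kernel):
  lvl0: tbl 0x3A, slot 27 ⇒ 0x41007 (P1/RW1/US1/PS0)
  lvl1: tbl 0x41, slot 9 ⇒ 0x42007 (P1/RW1/US1/PS0)
  lvl2: tbl 0x42, slot 22 ⇒ 0x43007 (P1/RW1/US1/PS0)
  lvl3: tbl 0x43, slot 3 ⇒ 0x45005 (P1/RW0/US1/PS0)
  ✗ PROTECTION_VIOLATION  [4 reads]
#2 VA=0x48482A187AE (r,user):
  lvl0: tbl 0x3A, slot 9 ⇒ 0x47007 (P1/RW1/US1/PS0)
  lvl1: tbl 0x47, slot 18 ⇒ 0x4A007 (P1/RW1/US1/PS0)
  lvl2: tbl 0x4A, slot 21 ⇒ 0x4C007 (P1/RW1/US1/PS0)
  lvl3: tbl 0x4C, slot 24 ⇒ 0x4E007 (P1/RW1/US1/PS0)
  ⇒ phys 0x4E7AE  [4 reads]

Access #2 fault: NONE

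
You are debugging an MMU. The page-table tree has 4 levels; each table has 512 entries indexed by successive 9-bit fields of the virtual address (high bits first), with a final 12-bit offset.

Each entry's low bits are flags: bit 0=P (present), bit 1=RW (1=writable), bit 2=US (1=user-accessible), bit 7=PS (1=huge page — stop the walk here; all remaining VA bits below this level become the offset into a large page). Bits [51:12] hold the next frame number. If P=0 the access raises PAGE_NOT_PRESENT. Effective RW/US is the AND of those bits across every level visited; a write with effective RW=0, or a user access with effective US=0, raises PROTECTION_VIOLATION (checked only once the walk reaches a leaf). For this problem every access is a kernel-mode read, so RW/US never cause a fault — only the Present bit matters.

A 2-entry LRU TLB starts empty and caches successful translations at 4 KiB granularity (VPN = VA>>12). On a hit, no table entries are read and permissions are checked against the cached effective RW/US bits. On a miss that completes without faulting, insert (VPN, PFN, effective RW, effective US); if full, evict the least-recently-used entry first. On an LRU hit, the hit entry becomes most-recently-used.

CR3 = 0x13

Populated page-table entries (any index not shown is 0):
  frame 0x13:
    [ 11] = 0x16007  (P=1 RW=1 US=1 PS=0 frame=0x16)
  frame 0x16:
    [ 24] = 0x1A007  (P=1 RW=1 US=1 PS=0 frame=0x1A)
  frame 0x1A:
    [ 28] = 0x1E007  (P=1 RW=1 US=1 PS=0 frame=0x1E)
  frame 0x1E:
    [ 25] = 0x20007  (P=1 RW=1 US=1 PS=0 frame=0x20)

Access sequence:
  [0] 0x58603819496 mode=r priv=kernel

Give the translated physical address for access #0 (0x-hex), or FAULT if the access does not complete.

Per-access translation:
#0 VA=0x58603819496 (r,kernel):
  L0 @0x13[11] → 0x16007  P=1,RW=1,US=1,PS=0
  L1 @0x16[24] → 0x1A007  P=1,RW=1,US=1,PS=0
  L2 @0x1A[28] → 0x1E007  P=1,RW=1,US=1,PS=0
  L3 @0x1E[25] → 0x20007  P=1,RW=1,US=1,PS=0
  ✓ 0x20496  — 4 lookups

Access #0 PA: 0x20496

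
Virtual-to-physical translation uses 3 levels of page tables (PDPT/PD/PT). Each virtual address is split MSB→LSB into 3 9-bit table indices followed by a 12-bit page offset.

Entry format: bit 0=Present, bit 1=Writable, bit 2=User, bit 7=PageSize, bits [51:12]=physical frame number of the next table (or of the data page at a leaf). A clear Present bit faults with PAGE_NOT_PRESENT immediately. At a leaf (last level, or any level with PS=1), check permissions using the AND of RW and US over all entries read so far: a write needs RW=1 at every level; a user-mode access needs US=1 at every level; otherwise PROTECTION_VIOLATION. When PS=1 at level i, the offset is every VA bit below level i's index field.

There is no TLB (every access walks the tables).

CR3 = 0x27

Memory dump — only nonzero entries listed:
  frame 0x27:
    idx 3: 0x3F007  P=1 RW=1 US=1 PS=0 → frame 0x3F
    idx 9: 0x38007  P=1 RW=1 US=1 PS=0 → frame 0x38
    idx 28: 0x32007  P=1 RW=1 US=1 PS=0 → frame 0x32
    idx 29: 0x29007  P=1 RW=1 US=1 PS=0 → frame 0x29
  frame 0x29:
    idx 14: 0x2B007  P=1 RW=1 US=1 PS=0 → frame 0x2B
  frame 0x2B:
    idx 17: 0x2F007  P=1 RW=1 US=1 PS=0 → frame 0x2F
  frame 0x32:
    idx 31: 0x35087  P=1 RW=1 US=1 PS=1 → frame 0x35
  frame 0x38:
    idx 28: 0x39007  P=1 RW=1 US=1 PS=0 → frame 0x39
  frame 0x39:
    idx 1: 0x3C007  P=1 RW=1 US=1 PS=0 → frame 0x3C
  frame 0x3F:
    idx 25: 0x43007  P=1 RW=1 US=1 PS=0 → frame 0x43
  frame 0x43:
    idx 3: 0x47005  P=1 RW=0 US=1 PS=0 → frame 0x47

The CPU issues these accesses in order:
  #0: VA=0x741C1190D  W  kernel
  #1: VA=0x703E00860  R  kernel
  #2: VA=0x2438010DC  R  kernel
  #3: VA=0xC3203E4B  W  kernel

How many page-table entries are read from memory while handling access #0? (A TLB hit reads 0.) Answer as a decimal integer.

Per-access translation:
#0 VA=0x741C1190D (w,kernel):
  L0 @0x27[29] → 0x29007  P=1,RW=1,US=1,PS=0
  L1 @0x29[14] → 0x2B007  P=1,RW=1,US=1,PS=0
  L2 @0x2B[17] → 0x2F007  P=1,RW=1,US=1,PS=0
  → PA=0x2F90D  (3 entries read)
#1 VA=0x703E00860 (r,kernel):
  L0 @0x27[28] → 0x32007  P=1,RW=1,US=1,PS=0
  L1 @0x32[31] → 0x35087  P=1,RW=1,US=1,PS=1
  → PA=0x35860 (huge @L1)  (2 entries read)
#2 VA=0x2438010DC (r,kernel):
  L0 @0x27[9] → 0x38007  P=1,RW=1,US=1,PS=0
  L1 @0x38[28] → 0x39007  P=1,RW=1,US=1,PS=0
  L2 @0x39[1] → 0x3C007  P=1,RW=1,US=1,PS=0
  → PA=0x3C0DC  (3 entries read)
#3 VA=0xC3203E4B (w,kernel):
  L0 @0x27[3] → 0x3F007  P=1,RW=1,US=1,PS=0
  L1 @0x3F[25] → 0x43007  P=1,RW=1,US=1,PS=0
  L2 @0x43[3] → 0x47005  P=1,RW=0,US=1,PS=0
  → PROTECTION_VIOLATION  (3 entries read)

Entries read for #0: 3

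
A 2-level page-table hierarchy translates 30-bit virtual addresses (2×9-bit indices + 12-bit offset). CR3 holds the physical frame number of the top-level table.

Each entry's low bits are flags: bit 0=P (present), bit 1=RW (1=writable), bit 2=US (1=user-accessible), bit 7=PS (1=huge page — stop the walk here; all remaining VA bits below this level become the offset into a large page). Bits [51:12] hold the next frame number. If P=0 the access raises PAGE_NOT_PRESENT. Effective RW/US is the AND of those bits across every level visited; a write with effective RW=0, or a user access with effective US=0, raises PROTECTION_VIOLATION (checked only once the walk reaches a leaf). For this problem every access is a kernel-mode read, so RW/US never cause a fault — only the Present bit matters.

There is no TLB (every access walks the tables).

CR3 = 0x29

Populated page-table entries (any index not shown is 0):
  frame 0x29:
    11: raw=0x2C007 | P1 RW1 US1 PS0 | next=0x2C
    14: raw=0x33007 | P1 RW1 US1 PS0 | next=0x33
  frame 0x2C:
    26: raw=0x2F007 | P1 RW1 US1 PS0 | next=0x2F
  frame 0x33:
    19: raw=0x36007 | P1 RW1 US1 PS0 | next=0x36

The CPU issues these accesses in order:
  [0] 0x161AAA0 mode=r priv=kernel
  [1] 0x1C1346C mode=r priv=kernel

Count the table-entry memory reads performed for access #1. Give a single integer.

Trace:
#0 VA=0x161AAA0 (r,kernel):
  L0: frame=0x29 idx=11 entry=0x2C007 [P=1 RW=1 US=1 PS=0]
  L1: frame=0x2C idx=26 entry=0x2F007 [P=1 RW=1 US=1 PS=0]
  ✓ 0x2FAA0  — 2 lookups
#1 VA=0x1C1346C (r,kernel):
  L0: frame=0x29 idx=14 entry=0x33007 [P=1 RW=1 US=1 PS=0]
  L1: frame=0x33 idx=19 entry=0x36007 [P=1 RW=1 US=1 PS=0]
  ✓ 0x3646C  — 2 lookups

Entries read for #1: 2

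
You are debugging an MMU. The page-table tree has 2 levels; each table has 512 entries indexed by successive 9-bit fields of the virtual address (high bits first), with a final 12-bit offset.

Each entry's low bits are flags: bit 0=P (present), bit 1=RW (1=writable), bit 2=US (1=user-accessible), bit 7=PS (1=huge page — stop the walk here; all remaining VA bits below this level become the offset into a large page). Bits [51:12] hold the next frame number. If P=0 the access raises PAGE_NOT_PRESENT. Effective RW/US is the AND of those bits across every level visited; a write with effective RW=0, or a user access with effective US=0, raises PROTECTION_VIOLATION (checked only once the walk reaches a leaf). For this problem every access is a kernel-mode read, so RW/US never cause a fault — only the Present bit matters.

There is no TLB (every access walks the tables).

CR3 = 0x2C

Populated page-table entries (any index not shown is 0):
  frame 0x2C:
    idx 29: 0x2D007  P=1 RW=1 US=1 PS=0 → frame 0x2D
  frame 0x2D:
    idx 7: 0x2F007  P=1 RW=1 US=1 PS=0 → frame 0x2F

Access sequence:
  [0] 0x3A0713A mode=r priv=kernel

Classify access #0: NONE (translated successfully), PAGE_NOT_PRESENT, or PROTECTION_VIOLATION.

Per-access translation:
#0 VA=0x3A0713A (r,kernel):
  L0 @0x2C[29] → 0x2D007  P=1,RW=1,US=1,PS=0
  L1 @0x2D[7] → 0x2F007  P=1,RW=1,US=1,PS=0
  ✓ 0x2F13A  — 2 lookups

Access #0 fault: NONE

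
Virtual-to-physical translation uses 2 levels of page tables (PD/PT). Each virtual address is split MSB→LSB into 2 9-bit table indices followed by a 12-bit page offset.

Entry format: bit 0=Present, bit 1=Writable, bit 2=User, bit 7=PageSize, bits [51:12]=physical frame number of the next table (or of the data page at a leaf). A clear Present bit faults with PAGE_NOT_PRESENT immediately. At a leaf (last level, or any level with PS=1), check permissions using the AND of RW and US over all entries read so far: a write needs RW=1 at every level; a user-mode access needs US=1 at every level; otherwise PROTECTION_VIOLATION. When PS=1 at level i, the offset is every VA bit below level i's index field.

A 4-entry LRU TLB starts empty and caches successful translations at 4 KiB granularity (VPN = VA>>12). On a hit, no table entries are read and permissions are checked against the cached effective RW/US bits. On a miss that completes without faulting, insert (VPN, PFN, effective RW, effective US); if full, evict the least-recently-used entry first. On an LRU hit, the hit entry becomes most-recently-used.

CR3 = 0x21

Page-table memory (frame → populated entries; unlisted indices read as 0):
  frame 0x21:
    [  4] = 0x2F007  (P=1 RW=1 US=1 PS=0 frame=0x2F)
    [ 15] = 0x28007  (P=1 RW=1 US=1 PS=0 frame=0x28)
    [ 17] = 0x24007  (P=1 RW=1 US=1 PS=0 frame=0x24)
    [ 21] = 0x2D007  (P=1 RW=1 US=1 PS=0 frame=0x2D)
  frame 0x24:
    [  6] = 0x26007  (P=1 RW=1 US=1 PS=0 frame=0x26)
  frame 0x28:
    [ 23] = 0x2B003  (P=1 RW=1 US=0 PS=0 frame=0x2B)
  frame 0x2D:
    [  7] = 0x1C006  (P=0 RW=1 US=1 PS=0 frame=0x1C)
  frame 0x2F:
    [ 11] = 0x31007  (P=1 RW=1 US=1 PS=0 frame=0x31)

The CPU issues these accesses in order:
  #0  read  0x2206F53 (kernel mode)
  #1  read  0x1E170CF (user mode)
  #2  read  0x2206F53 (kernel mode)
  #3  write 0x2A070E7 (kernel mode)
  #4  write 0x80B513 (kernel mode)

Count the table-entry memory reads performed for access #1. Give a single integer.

Walk each access:
#0 VA=0x2206F53 (r,kernel):
  L0: frame=0x21 idx=17 entry=0x24007 [P=1 RW=1 US=1 PS=0]
  L1: frame=0x24 idx=6 entry=0x26007 [P=1 RW=1 US=1 PS=0]
  ✓ 0x26F53  — 2 lookups
#1 VA=0x1E170CF (r,user):
  L0: frame=0x21 idx=15 entry=0x28007 [P=1 RW=1 US=1 PS=0]
  L1: frame=0x28 idx=23 entry=0x2B003 [P=1 RW=1 US=0 PS=0]
  ⇒ fault: PROTECTION_VIOLATION  — 2 lookups
#2 VA=0x2206F53 (r,kernel):
  TLB hit vpn=0x2206 → PA=0x26F53
#3 VA=0x2A070E7 (w,kernel):
  L0: frame=0x21 idx=21 entry=0x2D007 [P=1 RW=1 US=1 PS=0]
  L1: frame=0x2D idx=7 entry=0x1C006 [P=0 RW=1 US=1 PS=0]
  ⇒ fault: PAGE_NOT_PRESENT  — 2 lookups
#4 VA=0x80B513 (w,kernel):
  L0: frame=0x21 idx=4 entry=0x2F007 [P=1 RW=1 US=1 PS=0]
  L1: frame=0x2F idx=11 entry=0x31007 [P=1 RW=1 US=1 PS=0]
  ✓ 0x31513  — 2 lookups

Entries read for #1: 2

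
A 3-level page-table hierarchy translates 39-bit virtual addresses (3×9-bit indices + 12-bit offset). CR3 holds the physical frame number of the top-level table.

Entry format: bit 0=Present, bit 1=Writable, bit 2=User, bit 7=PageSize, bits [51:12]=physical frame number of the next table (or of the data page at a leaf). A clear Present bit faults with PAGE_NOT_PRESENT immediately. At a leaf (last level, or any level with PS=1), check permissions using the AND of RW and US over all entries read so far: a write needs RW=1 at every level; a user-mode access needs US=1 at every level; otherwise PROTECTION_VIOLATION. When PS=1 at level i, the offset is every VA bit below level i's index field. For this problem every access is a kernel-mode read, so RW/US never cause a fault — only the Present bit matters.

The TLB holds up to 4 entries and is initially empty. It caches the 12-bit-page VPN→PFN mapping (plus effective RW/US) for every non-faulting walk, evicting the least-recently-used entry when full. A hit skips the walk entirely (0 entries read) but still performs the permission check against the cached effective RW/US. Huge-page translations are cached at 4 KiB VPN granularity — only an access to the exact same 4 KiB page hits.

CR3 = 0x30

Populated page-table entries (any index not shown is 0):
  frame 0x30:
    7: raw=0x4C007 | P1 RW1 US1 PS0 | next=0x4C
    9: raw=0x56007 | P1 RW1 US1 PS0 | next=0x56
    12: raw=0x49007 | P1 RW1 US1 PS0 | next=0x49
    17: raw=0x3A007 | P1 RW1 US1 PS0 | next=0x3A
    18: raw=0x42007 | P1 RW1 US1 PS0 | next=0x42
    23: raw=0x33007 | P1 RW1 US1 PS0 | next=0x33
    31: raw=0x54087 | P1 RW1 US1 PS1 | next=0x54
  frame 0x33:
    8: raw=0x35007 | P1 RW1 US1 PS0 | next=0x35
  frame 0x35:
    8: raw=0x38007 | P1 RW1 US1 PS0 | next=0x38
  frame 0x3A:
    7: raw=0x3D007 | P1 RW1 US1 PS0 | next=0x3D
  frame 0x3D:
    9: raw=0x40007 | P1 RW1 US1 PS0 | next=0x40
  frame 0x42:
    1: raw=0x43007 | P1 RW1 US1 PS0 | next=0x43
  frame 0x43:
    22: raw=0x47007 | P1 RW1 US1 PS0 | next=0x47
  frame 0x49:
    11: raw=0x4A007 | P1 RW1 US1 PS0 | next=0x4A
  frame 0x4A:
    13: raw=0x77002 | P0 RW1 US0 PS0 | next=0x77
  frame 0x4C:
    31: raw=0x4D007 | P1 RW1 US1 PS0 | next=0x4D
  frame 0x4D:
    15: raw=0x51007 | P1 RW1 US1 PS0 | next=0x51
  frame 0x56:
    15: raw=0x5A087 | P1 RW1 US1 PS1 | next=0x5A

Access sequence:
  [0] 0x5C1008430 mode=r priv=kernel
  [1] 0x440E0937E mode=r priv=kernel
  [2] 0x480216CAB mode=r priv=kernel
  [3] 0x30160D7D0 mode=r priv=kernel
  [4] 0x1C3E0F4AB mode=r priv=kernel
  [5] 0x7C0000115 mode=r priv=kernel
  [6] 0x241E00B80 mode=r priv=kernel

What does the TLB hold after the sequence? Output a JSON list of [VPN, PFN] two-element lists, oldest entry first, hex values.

Trace:
#0 VA=0x5C1008430 (r,kernel):
  L0 @0x30[23] → 0x33007  P=1,RW=1,US=1,PS=0
  L1 @0x33[8] → 0x35007  P=1,RW=1,US=1,PS=0
  L2 @0x35[8] → 0x38007  P=1,RW=1,US=1,PS=0
  ✓ 0x38430  — 3 lookups
#1 VA=0x440E0937E (r,kernel):
  L0 @0x30[17] → 0x3A007  P=1,RW=1,US=1,PS=0
  L1 @0x3A[7] → 0x3D007  P=1,RW=1,US=1,PS=0
  L2 @0x3D[9] → 0x40007  P=1,RW=1,US=1,PS=0
  ✓ 0x4037E  — 3 lookups
#2 VA=0x480216CAB (r,kernel):
  L0 @0x30[18] → 0x42007  P=1,RW=1,US=1,PS=0
  L1 @0x42[1] → 0x43007  P=1,RW=1,US=1,PS=0
  L2 @0x43[22] → 0x47007  P=1,RW=1,US=1,PS=0
  ✓ 0x47CAB  — 3 lookups
#3 VA=0x30160D7D0 (r,kernel):
  L0 @0x30[12] → 0x49007  P=1,RW=1,US=1,PS=0
  L1 @0x49[11] → 0x4A007  P=1,RW=1,US=1,PS=0
  L2 @0x4A[13] → 0x77002  P=0,RW=1,US=0,PS=0
  → PAGE_NOT_PRESENT  (3 entries read)
#4 VA=0x1C3E0F4AB (r,kernel):
  L0 @0x30[7] → 0x4C007  P=1,RW=1,US=1,PS=0
  L1 @0x4C[31] → 0x4D007  P=1,RW=1,US=1,PS=0
  L2 @0x4D[15] → 0x51007  P=1,RW=1,US=1,PS=0
  ✓ 0x514AB  — 3 lookups
#5 VA=0x7C0000115 (r,kernel):
  L0 @0x30[31] → 0x54087  P=1,RW=1,US=1,PS=1
  ✓ 0x54115 (huge @L0)  — 1 lookups
#6 VA=0x241E00B80 (r,kernel):
  L0 @0x30[9] → 0x56007  P=1,RW=1,US=1,PS=0
  L1 @0x56[15] → 0x5A087  P=1,RW=1,US=1,PS=1
  ✓ 0x5AB80 (huge @L1)  — 2 lookups

TLB: [["0x480216", "0x47"], ["0x1C3E0F", "0x51"], ["0x7C0000", "0x54"], ["0x241E00", "0x5A"]]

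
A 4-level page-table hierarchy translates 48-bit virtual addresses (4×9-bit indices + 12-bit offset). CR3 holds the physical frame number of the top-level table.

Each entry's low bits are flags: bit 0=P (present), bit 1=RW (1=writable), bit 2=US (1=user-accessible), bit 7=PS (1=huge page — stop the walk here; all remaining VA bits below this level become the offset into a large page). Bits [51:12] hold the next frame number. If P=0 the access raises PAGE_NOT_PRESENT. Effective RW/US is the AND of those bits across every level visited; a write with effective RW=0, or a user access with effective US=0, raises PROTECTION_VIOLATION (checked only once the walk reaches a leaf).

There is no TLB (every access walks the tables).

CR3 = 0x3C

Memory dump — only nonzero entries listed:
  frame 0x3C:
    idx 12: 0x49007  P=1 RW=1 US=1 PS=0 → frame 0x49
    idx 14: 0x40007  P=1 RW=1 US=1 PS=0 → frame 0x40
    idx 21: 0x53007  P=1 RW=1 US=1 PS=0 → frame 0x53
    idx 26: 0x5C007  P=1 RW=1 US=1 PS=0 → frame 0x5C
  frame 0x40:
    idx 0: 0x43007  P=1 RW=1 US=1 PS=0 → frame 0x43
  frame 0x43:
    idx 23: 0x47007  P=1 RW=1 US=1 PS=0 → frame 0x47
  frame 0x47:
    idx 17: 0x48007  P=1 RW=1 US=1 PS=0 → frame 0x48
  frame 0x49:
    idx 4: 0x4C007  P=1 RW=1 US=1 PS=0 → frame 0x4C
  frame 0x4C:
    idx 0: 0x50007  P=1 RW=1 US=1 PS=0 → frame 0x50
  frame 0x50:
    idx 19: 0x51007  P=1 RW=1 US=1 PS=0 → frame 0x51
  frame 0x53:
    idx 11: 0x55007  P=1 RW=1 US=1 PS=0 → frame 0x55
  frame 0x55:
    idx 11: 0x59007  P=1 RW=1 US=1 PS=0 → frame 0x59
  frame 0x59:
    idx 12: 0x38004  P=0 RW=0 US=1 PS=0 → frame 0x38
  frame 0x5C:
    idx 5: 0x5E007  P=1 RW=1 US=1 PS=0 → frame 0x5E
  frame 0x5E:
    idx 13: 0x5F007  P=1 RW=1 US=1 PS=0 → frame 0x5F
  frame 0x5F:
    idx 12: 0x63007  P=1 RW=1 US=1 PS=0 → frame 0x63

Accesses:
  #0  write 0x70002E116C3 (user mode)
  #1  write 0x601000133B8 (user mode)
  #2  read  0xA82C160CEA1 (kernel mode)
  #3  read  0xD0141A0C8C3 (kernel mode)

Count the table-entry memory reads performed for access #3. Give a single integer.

Walk each access:
#0 VA=0x70002E116C3 (w,user):
  lvl0: tbl 0x3C, slot 14 ⇒ 0x40007 (P1/RW1/US1/PS0)
  lvl1: tbl 0x40, slot 0 ⇒ 0x43007 (P1/RW1/US1/PS0)
  lvl2: tbl 0x43, slot 23 ⇒ 0x47007 (P1/RW1/US1/PS0)
  lvl3: tbl 0x47, slot 17 ⇒ 0x48007 (P1/RW1/US1/PS0)
  → PA=0x486C3  (4 entries read)
#1 VA=0x601000133B8 (w,user):
  lvl0: tbl 0x3C, slot 12 ⇒ 0x49007 (P1/RW1/US1/PS0)
  lvl1: tbl 0x49, slot 4 ⇒ 0x4C007 (P1/RW1/US1/PS0)
  lvl2: tbl 0x4C, slot 0 ⇒ 0x50007 (P1/RW1/US1/PS0)
  lvl3: tbl 0x50, slot 19 ⇒ 0x51007 (P1/RW1/US1/PS0)
  → PA=0x513B8  (4 entries read)
#2 VA=0xA82C160CEA1 (r,kernel):
  lvl0: tbl 0x3C, slot 21 ⇒ 0x53007 (P1/RW1/US1/PS0)
  lvl1: tbl 0x53, slot 11 ⇒ 0x55007 (P1/RW1/US1/PS0)
  lvl2: tbl 0x55, slot 11 ⇒ 0x59007 (P1/RW1/US1/PS0)
  lvl3: tbl 0x59, slot 12 ⇒ 0x38004 (P0/RW0/US1/PS0)
  ✗ PAGE_NOT_PRESENT  [4 reads]
#3 VA=0xD0141A0C8C3 (r,kernel):
  lvl0: tbl 0x3C, slot 26 ⇒ 0x5C007 (P1/RW1/US1/PS0)
  lvl1: tbl 0x5C, slot 5 ⇒ 0x5E007 (P1/RW1/US1/PS0)
  lvl2: tbl 0x5E, slot 13 ⇒ 0x5F007 (P1/RW1/US1/PS0)
  lvl3: tbl 0x5F, slot 12 ⇒ 0x63007 (P1/RW1/US1/PS0)
  → PA=0x638C3  (4 entries read)

Entries read for #3: 4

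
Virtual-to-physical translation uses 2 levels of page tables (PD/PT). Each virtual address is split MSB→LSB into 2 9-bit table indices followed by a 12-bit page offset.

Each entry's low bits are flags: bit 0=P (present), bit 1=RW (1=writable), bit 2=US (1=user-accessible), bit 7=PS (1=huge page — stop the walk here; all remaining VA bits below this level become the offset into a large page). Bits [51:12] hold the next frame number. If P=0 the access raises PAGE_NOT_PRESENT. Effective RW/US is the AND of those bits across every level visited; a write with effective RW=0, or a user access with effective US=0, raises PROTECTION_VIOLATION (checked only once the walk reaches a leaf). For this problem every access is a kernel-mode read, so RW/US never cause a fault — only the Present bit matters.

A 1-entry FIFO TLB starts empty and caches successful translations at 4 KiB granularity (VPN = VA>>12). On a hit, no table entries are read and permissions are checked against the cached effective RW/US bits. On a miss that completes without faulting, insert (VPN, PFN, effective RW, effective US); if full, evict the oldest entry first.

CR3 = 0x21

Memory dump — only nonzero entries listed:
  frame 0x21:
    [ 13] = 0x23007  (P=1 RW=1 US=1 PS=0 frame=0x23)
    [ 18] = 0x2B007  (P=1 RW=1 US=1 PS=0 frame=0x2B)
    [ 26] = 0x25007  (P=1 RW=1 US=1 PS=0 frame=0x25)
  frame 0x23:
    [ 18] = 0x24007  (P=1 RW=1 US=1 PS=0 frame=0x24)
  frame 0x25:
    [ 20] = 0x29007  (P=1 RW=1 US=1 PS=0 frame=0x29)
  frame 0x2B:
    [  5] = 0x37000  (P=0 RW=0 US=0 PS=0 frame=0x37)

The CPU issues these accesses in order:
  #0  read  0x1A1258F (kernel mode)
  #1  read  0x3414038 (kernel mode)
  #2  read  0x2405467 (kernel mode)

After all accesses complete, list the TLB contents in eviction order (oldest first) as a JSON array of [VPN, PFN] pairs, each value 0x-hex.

Trace:
#0 VA=0x1A1258F (r,kernel):
  lvl0: tbl 0x21, slot 13 ⇒ 0x23007 (P1/RW1/US1/PS0)
  lvl1: tbl 0x23, slot 18 ⇒ 0x24007 (P1/RW1/US1/PS0)
  ⇒ phys 0x2458F  [2 reads]
#1 VA=0x3414038 (r,kernel):
  lvl0: tbl 0x21, slot 26 ⇒ 0x25007 (P1/RW1/US1/PS0)
  lvl1: tbl 0x25, slot 20 ⇒ 0x29007 (P1/RW1/US1/PS0)
  ⇒ phys 0x29038  [2 reads]
#2 VA=0x2405467 (r,kernel):
  lvl0: tbl 0x21, slot 18 ⇒ 0x2B007 (P1/RW1/US1/PS0)
  lvl1: tbl 0x2B, slot 5 ⇒ 0x37000 (P0/RW0/US0/PS0)
  ✗ PAGE_NOT_PRESENT  [2 reads]

TLB: [["0x3414", "0x29"]]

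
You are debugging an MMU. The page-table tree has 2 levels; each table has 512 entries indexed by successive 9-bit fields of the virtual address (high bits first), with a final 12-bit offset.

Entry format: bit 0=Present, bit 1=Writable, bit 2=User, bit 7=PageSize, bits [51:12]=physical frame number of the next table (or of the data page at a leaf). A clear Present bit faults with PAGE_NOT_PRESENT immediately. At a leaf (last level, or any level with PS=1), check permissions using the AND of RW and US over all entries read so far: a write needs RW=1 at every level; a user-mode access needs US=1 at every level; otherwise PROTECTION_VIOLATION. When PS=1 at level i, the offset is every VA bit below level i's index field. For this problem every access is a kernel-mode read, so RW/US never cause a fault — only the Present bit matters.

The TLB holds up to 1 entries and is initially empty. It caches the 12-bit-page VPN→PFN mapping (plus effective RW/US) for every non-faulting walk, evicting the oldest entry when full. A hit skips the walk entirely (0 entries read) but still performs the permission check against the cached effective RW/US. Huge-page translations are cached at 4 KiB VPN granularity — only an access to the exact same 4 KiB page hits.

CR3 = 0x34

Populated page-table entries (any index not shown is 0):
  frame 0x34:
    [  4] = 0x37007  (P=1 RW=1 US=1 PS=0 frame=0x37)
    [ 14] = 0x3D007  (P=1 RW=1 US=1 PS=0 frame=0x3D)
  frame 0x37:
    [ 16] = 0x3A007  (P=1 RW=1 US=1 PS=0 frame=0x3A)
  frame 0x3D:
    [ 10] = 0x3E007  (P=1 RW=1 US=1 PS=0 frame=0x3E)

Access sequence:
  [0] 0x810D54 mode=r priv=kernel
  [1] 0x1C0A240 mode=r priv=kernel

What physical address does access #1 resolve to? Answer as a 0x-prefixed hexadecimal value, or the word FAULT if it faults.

Walk each access:
#0 VA=0x810D54 (r,kernel):
  L0 @0x34[4] → 0x37007  P=1,RW=1,US=1,PS=0
  L1 @0x37[16] → 0x3A007  P=1,RW=1,US=1,PS=0
  ✓ 0x3AD54  — 2 lookups
#1 VA=0x1C0A240 (r,kernel):
  L0 @0x34[14] → 0x3D007  P=1,RW=1,US=1,PS=0
  L1 @0x3D[10] → 0x3E007  P=1,RW=1,US=1,PS=0
  ✓ 0x3E240  — 2 lookups

Access #1 PA: 0x3E240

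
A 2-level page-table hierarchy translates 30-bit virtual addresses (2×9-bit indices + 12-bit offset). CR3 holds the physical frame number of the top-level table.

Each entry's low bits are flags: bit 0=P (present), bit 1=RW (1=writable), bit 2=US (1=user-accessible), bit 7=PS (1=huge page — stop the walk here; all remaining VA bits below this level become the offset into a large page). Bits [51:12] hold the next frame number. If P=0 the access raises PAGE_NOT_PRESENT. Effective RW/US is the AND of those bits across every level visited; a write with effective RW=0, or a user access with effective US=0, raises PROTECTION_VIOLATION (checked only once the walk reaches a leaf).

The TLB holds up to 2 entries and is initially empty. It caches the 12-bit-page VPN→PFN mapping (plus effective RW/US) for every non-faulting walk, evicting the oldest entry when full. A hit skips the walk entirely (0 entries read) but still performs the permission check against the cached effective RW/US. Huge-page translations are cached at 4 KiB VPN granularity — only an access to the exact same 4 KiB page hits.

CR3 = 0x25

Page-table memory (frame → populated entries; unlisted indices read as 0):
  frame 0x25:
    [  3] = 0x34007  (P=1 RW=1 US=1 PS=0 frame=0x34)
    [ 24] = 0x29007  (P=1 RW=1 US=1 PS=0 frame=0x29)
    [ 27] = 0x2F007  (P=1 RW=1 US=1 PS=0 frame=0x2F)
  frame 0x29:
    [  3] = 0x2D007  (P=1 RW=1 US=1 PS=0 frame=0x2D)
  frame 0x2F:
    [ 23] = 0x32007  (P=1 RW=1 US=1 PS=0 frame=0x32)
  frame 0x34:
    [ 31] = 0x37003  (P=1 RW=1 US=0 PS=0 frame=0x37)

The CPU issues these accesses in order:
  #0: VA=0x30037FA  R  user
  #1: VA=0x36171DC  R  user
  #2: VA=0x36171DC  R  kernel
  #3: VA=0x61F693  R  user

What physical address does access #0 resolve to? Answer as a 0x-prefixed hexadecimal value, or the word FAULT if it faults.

Walk each access:
#0 VA=0x30037FA (r,user):
  L0 @0x25[24] → 0x29007  P=1,RW=1,US=1,PS=0
  L1 @0x29[3] → 0x2D007  P=1,RW=1,US=1,PS=0
  ⇒ phys 0x2D7FA  [2 reads]
#1 VA=0x36171DC (r,user):
  L0 @0x25[27] → 0x2F007  P=1,RW=1,US=1,PS=0
  L1 @0x2F[23] → 0x32007  P=1,RW=1,US=1,PS=0
  ⇒ phys 0x321DC  [2 reads]
#2 VA=0x36171DC (r,kernel):
  TLB hit vpn=0x3617 → PA=0x321DC
#3 VA=0x61F693 (r,user):
  L0 @0x25[3] → 0x34007  P=1,RW=1,US=1,PS=0
  L1 @0x34[31] → 0x37003  P=1,RW=1,US=0,PS=0
  → PROTECTION_VIOLATION  (2 entries read)

Access #0 PA: 0x2D7FA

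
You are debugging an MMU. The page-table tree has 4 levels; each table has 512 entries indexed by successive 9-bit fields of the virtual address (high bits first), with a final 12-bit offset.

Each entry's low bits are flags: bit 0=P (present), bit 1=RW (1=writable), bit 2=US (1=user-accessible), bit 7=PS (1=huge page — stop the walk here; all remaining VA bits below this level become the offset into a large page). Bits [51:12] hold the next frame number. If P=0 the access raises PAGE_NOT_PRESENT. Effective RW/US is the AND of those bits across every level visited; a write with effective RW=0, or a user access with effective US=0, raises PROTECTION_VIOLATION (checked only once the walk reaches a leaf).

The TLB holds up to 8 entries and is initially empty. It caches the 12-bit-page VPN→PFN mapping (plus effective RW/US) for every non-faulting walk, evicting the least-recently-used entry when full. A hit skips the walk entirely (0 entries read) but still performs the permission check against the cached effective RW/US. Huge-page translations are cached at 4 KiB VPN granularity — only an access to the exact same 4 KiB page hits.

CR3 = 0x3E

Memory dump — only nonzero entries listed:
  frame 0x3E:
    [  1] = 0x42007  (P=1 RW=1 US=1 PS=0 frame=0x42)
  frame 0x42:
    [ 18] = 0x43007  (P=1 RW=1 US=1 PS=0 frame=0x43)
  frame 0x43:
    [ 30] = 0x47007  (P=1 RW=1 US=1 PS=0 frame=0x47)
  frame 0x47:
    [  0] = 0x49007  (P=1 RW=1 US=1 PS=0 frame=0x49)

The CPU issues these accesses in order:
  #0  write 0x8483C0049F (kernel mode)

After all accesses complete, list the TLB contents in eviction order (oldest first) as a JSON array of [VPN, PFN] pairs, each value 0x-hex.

Trace:
#0 VA=0x8483C0049F (w,kernel):
  L0 @0x3E[1] → 0x42007  P=1,RW=1,US=1,PS=0
  L1 @0x42[18] → 0x43007  P=1,RW=1,US=1,PS=0
  L2 @0x43[30] → 0x47007  P=1,RW=1,US=1,PS=0
  L3 @0x47[0] → 0x49007  P=1,RW=1,US=1,PS=0
  → PA=0x4949F  (4 entries read)

TLB: [["0x8483C00", "0x49"]]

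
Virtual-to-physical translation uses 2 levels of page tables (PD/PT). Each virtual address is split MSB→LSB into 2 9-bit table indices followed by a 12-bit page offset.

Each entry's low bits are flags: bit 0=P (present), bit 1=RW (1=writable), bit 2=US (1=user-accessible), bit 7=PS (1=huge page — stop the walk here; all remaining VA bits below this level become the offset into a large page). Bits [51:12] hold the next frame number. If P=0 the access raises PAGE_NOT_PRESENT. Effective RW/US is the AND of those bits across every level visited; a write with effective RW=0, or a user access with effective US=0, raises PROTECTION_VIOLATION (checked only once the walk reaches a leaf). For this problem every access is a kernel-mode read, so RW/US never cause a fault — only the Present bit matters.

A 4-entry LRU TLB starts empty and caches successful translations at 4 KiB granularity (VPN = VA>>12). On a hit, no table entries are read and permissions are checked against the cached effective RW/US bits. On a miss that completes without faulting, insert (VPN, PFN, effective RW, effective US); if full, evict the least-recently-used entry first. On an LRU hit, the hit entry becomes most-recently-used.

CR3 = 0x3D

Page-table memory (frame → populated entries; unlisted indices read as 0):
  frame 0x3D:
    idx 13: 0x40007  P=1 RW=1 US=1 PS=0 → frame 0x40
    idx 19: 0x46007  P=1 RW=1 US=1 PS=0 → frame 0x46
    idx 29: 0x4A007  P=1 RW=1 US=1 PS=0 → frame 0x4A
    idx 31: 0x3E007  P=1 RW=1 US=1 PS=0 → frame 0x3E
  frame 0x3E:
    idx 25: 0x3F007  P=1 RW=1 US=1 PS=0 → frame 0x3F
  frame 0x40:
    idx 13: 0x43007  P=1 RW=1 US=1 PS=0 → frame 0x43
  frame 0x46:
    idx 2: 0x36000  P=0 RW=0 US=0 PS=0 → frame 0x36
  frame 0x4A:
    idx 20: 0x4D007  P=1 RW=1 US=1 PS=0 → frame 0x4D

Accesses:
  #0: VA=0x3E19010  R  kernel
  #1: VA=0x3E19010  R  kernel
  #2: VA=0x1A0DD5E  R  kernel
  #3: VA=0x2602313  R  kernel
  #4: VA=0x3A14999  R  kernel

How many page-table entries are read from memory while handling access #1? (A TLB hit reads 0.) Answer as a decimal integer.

Trace:
#0 VA=0x3E19010 (r,kernel):
  [0] read 0x3D idx=31: raw=0x3E007 flags P=1 W=1 U=1 S=0
  [1] read 0x3E idx=25: raw=0x3F007 flags P=1 W=1 U=1 S=0
  ⇒ phys 0x3F010  [2 reads]
#1 VA=0x3E19010 (r,kernel):
  TLB hit vpn=0x3E19 → PA=0x3F010
#2 VA=0x1A0DD5E (r,kernel):
  [0] read 0x3D idx=13: raw=0x40007 flags P=1 W=1 U=1 S=0
  [1] read 0x40 idx=13: raw=0x43007 flags P=1 W=1 U=1 S=0
  ⇒ phys 0x43D5E  [2 reads]
#3 VA=0x2602313 (r,kernel):
  [0] read 0x3D idx=19: raw=0x46007 flags P=1 W=1 U=1 S=0
  [1] read 0x46 idx=2: raw=0x36000 flags P=0 W=0 U=0 S=0
  ⇒ fault: PAGE_NOT_PRESENT  — 2 lookups
#4 VA=0x3A14999 (r,kernel):
  [0] read 0x3D idx=29: raw=0x4A007 flags P=1 W=1 U=1 S=0
  [1] read 0x4A idx=20: raw=0x4D007 flags P=1 W=1 U=1 S=0
  ⇒ phys 0x4D999  [2 reads]

Entries read for #1: 0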